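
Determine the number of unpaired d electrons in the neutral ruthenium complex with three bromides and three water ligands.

Each bromide is −1; water is neutral; balancing the 0 overall charge requires Ru(III).
Ruthenium is a group-8 element; Ru(III) is therefore d⁵.
The spin state decides the count: a 4d ion has a large Δₒ and is invariably low-spin.
An octahedral low-spin d⁵ ion is t₂g⁵e_g⁰, giving 1 unpaired electron.

1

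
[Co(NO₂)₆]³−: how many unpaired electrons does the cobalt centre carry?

0

Each nitro (N-bound nitrite) is −1; balancing the −3 overall charge requires Co(III).
Group 9 minus oxidation state 3 gives a d⁶ configuration.
The spin state decides the count: Co(III) has an exceptionally large octahedral splitting and is low-spin with essentially every ligand except fluoride.
An octahedral low-spin d⁶ ion is t₂g⁶e_g⁰, giving 0 unpaired electrons.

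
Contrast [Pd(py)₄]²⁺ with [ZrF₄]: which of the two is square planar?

[Pd(py)₄]²⁺

For [Pd(py)₄]²⁺: Summing ligand charges against the +2 overall charge gives an oxidation state of +2 for palladium. Palladium is a group-10 element; Pd(II) is therefore d⁸. A 4d d⁸ ion has a large crystal-field splitting; square planar leaves the high-energy d_{x²−y²} orbital empty and maximises CFSE. → square planar.
For [ZrF₄]: Summing ligand charges against the 0 overall charge gives an oxidation state of +4 for zirconium. Zr sits in group 4, so the d-electron count is 4 − 4 = 0. A d⁰ ion has no crystal-field stabilisation preference between square planar and tetrahedral, so four ligands adopt the sterically favoured tetrahedral geometry. → tetrahedral.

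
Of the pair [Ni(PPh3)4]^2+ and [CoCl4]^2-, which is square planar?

[Ni(PPh3)4]^2+

For [Ni(PPh3)4]^2+: Triphenylphosphine is neutral; balancing the +2 overall charge requires Ni(II). Ni sits in group 10, so the d-electron count is 10 − 2 = 8. Triphenylphosphine is a strong-field ligand (high in the spectrochemical series). A 3d d⁸ ion with strong-field ligands gains enough CFSE to favour square planar over tetrahedral. → square planar.
For [CoCl4]^2-: Ligand charges: each chloride is −1. With an overall charge of −2 the cobalt centre must be in the +2 oxidation state. Cobalt is a group-9 element; Co(II) is therefore d⁷. For a high-spin 3d d⁷ ion with weak-field ligands the small Δₜ gives little square-planar CFSE advantage, so four ligands adopt the sterically favoured tetrahedral geometry. → tetrahedral.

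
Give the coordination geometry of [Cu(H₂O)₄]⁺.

Ligand charges: water is neutral. With an overall charge of +1 the copper centre must be in the +1 oxidation state.
Cu sits in group 11, so the d-electron count is 11 − 1 = 10.
Coordination number: 4.
A d¹⁰ ion has no crystal-field stabilisation preference between square planar and tetrahedral, so four ligands adopt the sterically favoured tetrahedral geometry.

tetrahedral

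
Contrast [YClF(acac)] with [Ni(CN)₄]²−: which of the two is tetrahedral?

For [YClF(acac)]: Ligand charges: each chloride is −1; each fluoride is −1; each acetylacetonate is −1. With an overall charge of 0 the yttrium centre must be in the +3 oxidation state. Yttrium is a group-3 element; Y(III) is therefore d⁰. A d⁰ ion has no crystal-field stabilisation preference between square planar and tetrahedral, so four ligands adopt the sterically favoured tetrahedral geometry. → tetrahedral.
For [Ni(CN)₄]²−: Summing ligand charges against the −2 overall charge gives an oxidation state of +2 for nickel. Ni sits in group 10, so the d-electron count is 10 − 2 = 8. Cyanide is a strong-field ligand (high in the spectrochemical series). A 3d d⁸ ion with strong-field ligands gains enough CFSE to favour square planar over tetrahedral. → square planar.

[YClF(acac)]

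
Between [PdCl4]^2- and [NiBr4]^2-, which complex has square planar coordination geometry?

[PdCl4]^2-

For [PdCl4]^2-: Each chloride is −1; balancing the −2 overall charge requires Pd(II). Group 10 minus oxidation state 2 gives a d⁸ configuration. A 4d d⁸ ion has a large crystal-field splitting; square planar leaves the high-energy d_{x²−y²} orbital empty and maximises CFSE. → square planar.
For [NiBr4]^2-: Summing ligand charges against the −2 overall charge gives an oxidation state of +2 for nickel. Group 10 minus oxidation state 2 gives a d⁸ configuration. Bromide is a weak-field ligand. With weak-field ligands the CFSE gain from square planar is small, so a 3d d⁸ ion takes the sterically preferred tetrahedral geometry. → tetrahedral.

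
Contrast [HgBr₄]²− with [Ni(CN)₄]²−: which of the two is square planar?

For [HgBr₄]²−: Summing ligand charges against the −2 overall charge gives an oxidation state of +2 for mercury. Mercury is a group-12 element; Hg(II) is therefore d¹⁰. A d¹⁰ ion has no crystal-field stabilisation preference between square planar and tetrahedral, so four ligands adopt the sterically favoured tetrahedral geometry. → tetrahedral.
For [Ni(CN)₄]²−: Each cyanide is −1; balancing the −2 overall charge requires Ni(II). Group 10 minus oxidation state 2 gives a d⁸ configuration. Cyanide is a strong-field ligand (high in the spectrochemical series). A 3d d⁸ ion with strong-field ligands gains enough CFSE to favour square planar over tetrahedral. → square planar.

[Ni(CN)₄]²−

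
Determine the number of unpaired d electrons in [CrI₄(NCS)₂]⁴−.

4 unpaired electrons

Ligand charges: each iodide is −1; each isothiocyanate is −1. With an overall charge of −4 the chromium centre must be in the +2 oxidation state.
Cr sits in group 6, so the d-electron count is 6 − 2 = 4.
The spin state decides the count: Iodide and isothiocyanate are weak-field ligands for a first-row metal, so the complex is high-spin.
An octahedral high-spin d⁴ ion is t₂g³e_g¹, giving 4 unpaired electrons.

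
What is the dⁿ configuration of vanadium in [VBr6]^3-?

d2

Summing ligand charges against the −3 overall charge gives an oxidation state of +3 for vanadium.
Vanadium is a group-5 element; V(III) is therefore d².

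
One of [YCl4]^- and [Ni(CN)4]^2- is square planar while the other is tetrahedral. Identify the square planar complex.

[Ni(CN)4]^2-

For [YCl4]^-: Summing ligand charges against the −1 overall charge gives an oxidation state of +3 for yttrium. Yttrium is a group-3 element; Y(III) is therefore d⁰. A d⁰ ion has no crystal-field stabilisation preference between square planar and tetrahedral, so four ligands adopt the sterically favoured tetrahedral geometry. → tetrahedral.
For [Ni(CN)4]^2-: Ligand charges: each cyanide is −1. With an overall charge of −2 the nickel centre must be in the +2 oxidation state. Nickel is a group-10 element; Ni(II) is therefore d⁸. Cyanide is a strong-field ligand (high in the spectrochemical series). A 3d d⁸ ion with strong-field ligands gains enough CFSE to favour square planar over tetrahedral. → square planar.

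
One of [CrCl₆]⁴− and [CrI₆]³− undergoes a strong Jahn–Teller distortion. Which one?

[CrCl₆]⁴−

[CrCl₆]⁴−: Summing ligand charges against the −4 overall charge gives an oxidation state of +2 for chromium. Cr sits in group 6, so the d-electron count is 6 − 2 = 4. Chloride is a weak-field ligand for a first-row metal, so the complex is high-spin. The t₂g³e_g¹ (high-spin) configuration has an unevenly filled e_g set; the Jahn–Teller theorem predicts a tetragonal distortion (typically axial elongation) to lift the degeneracy.
[CrI₆]³−: Summing ligand charges against the −3 overall charge gives an oxidation state of +3 for chromium. Cr sits in group 6, so the d-electron count is 6 − 3 = 3. The d³ configuration leaves the e_g set evenly filled (or empty) — no strong Jahn–Teller driving force.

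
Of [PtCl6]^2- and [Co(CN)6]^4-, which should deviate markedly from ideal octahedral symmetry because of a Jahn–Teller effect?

[Co(CN)6]^4-

[PtCl6]^2-: Ligand charges: each chloride is −1. With an overall charge of −2 the platinum centre must be in the +4 oxidation state. Platinum is a group-10 element; Pt(IV) is therefore d⁶. A 5d ion has a large Δₒ and is invariably low-spin. The d⁶ configuration leaves the e_g set evenly filled (or empty) — no strong Jahn–Teller driving force.
[Co(CN)6]^4-: Ligand charges: each cyanide is −1. With an overall charge of −4 the cobalt centre must be in the +2 oxidation state. Co sits in group 9, so the d-electron count is 9 − 2 = 7. Cyanide is a strong-field ligand (high in the spectrochemical series) for a first-row metal, so the complex is low-spin. The t₂g⁶e_g¹ (low-spin) configuration has an unevenly filled e_g set; the Jahn–Teller theorem predicts a tetragonal distortion (typically axial elongation) to lift the degeneracy.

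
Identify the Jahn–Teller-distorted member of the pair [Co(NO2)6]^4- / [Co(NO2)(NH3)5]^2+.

[Co(NO2)6]^4-: Summing ligand charges against the −4 overall charge gives an oxidation state of +2 for cobalt. Cobalt is a group-9 element; Co(II) is therefore d⁷. Nitro (N-bound nitrite) is a strong-field ligand (high in the spectrochemical series) for a first-row metal, so the complex is low-spin. The t₂g⁶e_g¹ (low-spin) configuration has an unevenly filled e_g set; the Jahn–Teller theorem predicts a tetragonal distortion (typically axial elongation) to lift the degeneracy.
[Co(NO2)(NH3)5]^2+: Ligand charges: each nitro (N-bound nitrite) is −1; ammonia is neutral. With an overall charge of +2 the cobalt centre must be in the +3 oxidation state. Cobalt is a group-9 element; Co(III) is therefore d⁶. Co(III) has an exceptionally large octahedral splitting and is low-spin with essentially every ligand except fluoride. The d⁶ configuration leaves the e_g set evenly filled (or empty) — no strong Jahn–Teller driving force.

[Co(NO2)6]^4-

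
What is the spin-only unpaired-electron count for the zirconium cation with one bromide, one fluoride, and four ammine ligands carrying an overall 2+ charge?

0

Each bromide is −1; each fluoride is −1; ammonia is neutral; balancing the +2 overall charge requires Zr(IV).
Zr sits in group 4, so the d-electron count is 4 − 4 = 0.
In an octahedral field the d⁰ configuration is t₂g⁰e_g⁰, giving 0 unpaired electrons.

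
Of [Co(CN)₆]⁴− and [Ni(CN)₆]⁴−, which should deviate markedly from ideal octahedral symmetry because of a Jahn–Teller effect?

[Co(CN)₆]⁴−

[Co(CN)₆]⁴−: Each cyanide is −1; balancing the −4 overall charge requires Co(II). Co sits in group 9, so the d-electron count is 9 − 2 = 7. Cyanide is a strong-field ligand (high in the spectrochemical series) for a first-row metal, so the complex is low-spin. The t₂g⁶e_g¹ (low-spin) configuration has an unevenly filled e_g set; the Jahn–Teller theorem predicts a tetragonal distortion (typically axial elongation) to lift the degeneracy.
[Ni(CN)₆]⁴−: Summing ligand charges against the −4 overall charge gives an oxidation state of +2 for nickel. Ni sits in group 10, so the d-electron count is 10 − 2 = 8. The d⁸ configuration leaves the e_g set evenly filled (or empty) — no strong Jahn–Teller driving force.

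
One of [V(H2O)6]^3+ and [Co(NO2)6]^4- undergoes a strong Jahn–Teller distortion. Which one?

[Co(NO2)6]^4-

[V(H2O)6]^3+: Water is neutral; balancing the +3 overall charge requires V(III). Vanadium is a group-5 element; V(III) is therefore d². The d² configuration leaves the e_g set evenly filled (or empty) — no strong Jahn–Teller driving force.
[Co(NO2)6]^4-: Ligand charges: each nitro (N-bound nitrite) is −1. With an overall charge of −4 the cobalt centre must be in the +2 oxidation state. Group 9 minus oxidation state 2 gives a d⁷ configuration. Nitro (N-bound nitrite) is a strong-field ligand (high in the spectrochemical series) for a first-row metal, so the complex is low-spin. The t₂g⁶e_g¹ (low-spin) configuration has an unevenly filled e_g set; the Jahn–Teller theorem predicts a tetragonal distortion (typically axial elongation) to lift the degeneracy.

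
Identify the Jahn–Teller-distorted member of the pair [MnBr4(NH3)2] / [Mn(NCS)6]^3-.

[MnBr4(NH3)2]: Summing ligand charges against the 0 overall charge gives an oxidation state of +4 for manganese. Group 7 minus oxidation state 4 gives a d³ configuration. The d³ configuration leaves the e_g set evenly filled (or empty) — no strong Jahn–Teller driving force.
[Mn(NCS)6]^3-: Ligand charges: each isothiocyanate is −1. With an overall charge of −3 the manganese centre must be in the +3 oxidation state. Mn sits in group 7, so the d-electron count is 7 − 3 = 4. Isothiocyanate is a weak-field ligand for a first-row metal, so the complex is high-spin. The t₂g³e_g¹ (high-spin) configuration has an unevenly filled e_g set; the Jahn–Teller theorem predicts a tetragonal distortion (typically axial elongation) to lift the degeneracy.

[Mn(NCS)6]^3-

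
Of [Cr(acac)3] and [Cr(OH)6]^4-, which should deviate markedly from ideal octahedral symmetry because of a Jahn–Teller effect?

[Cr(OH)6]^4-

[Cr(acac)3]: Summing ligand charges against the 0 overall charge gives an oxidation state of +3 for chromium. Chromium is a group-6 element; Cr(III) is therefore d³. The d³ configuration leaves the e_g set evenly filled (or empty) — no strong Jahn–Teller driving force.
[Cr(OH)6]^4-: Each hydroxide is −1; balancing the −4 overall charge requires Cr(II). Cr sits in group 6, so the d-electron count is 6 − 2 = 4. Hydroxide is a weak-field ligand for a first-row metal, so the complex is high-spin. The t₂g³e_g¹ (high-spin) configuration has an unevenly filled e_g set; the Jahn–Teller theorem predicts a tetragonal distortion (typically axial elongation) to lift the degeneracy.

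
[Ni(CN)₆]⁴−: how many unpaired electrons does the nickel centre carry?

Ligand charges: each cyanide is −1. With an overall charge of −4 the nickel centre must be in the +2 oxidation state.
Group 10 minus oxidation state 2 gives a d⁸ configuration.
In an octahedral field the d⁸ configuration is t₂g⁶e_g² (only one arrangement possible), giving 2 unpaired electrons.

2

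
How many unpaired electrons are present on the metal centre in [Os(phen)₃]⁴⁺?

2

Ligand charges: 1,10-phenanthroline is neutral. With an overall charge of +4 the osmium centre must be in the +4 oxidation state.
Os sits in group 8, so the d-electron count is 8 − 4 = 4.
Counting donor atoms: 3×1,10-phenanthroline (bidentate) → 6 donors. Coordination number = 6.
The spin state decides the count: a 5d ion has a large Δₒ and is invariably low-spin.
An octahedral low-spin d⁴ ion is t₂g⁴e_g⁰, giving 2 unpaired electrons.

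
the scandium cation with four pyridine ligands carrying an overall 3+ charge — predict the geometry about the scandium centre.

Pyridine is neutral; balancing the +3 overall charge requires Sc(III).
Sc sits in group 3, so the d-electron count is 3 − 3 = 0.
Coordination number: 4.
A d⁰ ion has no crystal-field stabilisation preference between square planar and tetrahedral, so four ligands adopt the sterically favoured tetrahedral geometry.

tetrahedral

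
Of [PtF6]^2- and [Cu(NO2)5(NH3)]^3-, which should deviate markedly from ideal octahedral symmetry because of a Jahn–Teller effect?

[Cu(NO2)5(NH3)]^3-

[PtF6]^2-: Each fluoride is −1; balancing the −2 overall charge requires Pt(IV). Pt sits in group 10, so the d-electron count is 10 − 4 = 6. A 5d ion has a large Δₒ and is invariably low-spin. The d⁶ configuration leaves the e_g set evenly filled (or empty) — no strong Jahn–Teller driving force.
[Cu(NO2)5(NH3)]^3-: Summing ligand charges against the −3 overall charge gives an oxidation state of +2 for copper. Copper is a group-11 element; Cu(II) is therefore d⁹. The t₂g⁶e_g³ configuration has an unevenly filled e_g set; the Jahn–Teller theorem predicts a tetragonal distortion (typically axial elongation) to lift the degeneracy.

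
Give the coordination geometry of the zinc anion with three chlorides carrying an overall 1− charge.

trigonal planar

Each chloride is −1; balancing the −1 overall charge requires Zn(II).
Zinc is a group-12 element; Zn(II) is therefore d¹⁰.
With 3 monodentate ligands the coordination number is 3.
Three ligands around a d¹⁰ centre minimise repulsion in a trigonal-planar arrangement.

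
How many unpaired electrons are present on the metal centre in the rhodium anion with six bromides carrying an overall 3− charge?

0

Each bromide is −1; balancing the −3 overall charge requires Rh(III).
Group 9 minus oxidation state 3 gives a d⁶ configuration.
The spin state decides the count: a 4d ion has a large Δₒ and is invariably low-spin.
An octahedral low-spin d⁶ ion is t₂g⁶e_g⁰, giving 0 unpaired electrons.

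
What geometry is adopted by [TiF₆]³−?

Ligand charges: each fluoride is −1. With an overall charge of −3 the titanium centre must be in the +3 oxidation state.
Group 4 minus oxidation state 3 gives a d¹ configuration.
Coordination number: 6.
Six donors around a single metal centre give an octahedral coordination sphere.

octahedral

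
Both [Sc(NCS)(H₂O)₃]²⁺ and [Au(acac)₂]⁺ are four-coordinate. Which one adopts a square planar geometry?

For [Sc(NCS)(H₂O)₃]²⁺: Ligand charges: each isothiocyanate is −1; water is neutral. With an overall charge of +2 the scandium centre must be in the +3 oxidation state. Group 3 minus oxidation state 3 gives a d⁰ configuration. A d⁰ ion has no crystal-field stabilisation preference between square planar and tetrahedral, so four ligands adopt the sterically favoured tetrahedral geometry. → tetrahedral.
For [Au(acac)₂]⁺: Each acetylacetonate is −1; balancing the +1 overall charge requires Au(III). Au sits in group 11, so the d-electron count is 11 − 3 = 8. A 5d d⁸ ion has a large crystal-field splitting; square planar leaves the high-energy d_{x²−y²} orbital empty and maximises CFSE. → square planar.

[Au(acac)₂]⁺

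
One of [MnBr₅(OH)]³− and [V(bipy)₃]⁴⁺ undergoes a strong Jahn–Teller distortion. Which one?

[MnBr₅(OH)]³−

[MnBr₅(OH)]³−: Summing ligand charges against the −3 overall charge gives an oxidation state of +3 for manganese. Mn sits in group 7, so the d-electron count is 7 − 3 = 4. Bromide and hydroxide are weak-field ligands for a first-row metal, so the complex is high-spin. The t₂g³e_g¹ (high-spin) configuration has an unevenly filled e_g set; the Jahn–Teller theorem predicts a tetragonal distortion (typically axial elongation) to lift the degeneracy.
[V(bipy)₃]⁴⁺: Ligand charges: 2,2′-bipyridine is neutral. With an overall charge of +4 the vanadium centre must be in the +4 oxidation state. V sits in group 5, so the d-electron count is 5 − 4 = 1. The d¹ configuration leaves the e_g set evenly filled (or empty) — no strong Jahn–Teller driving force.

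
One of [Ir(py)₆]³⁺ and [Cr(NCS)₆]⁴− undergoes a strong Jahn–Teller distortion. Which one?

[Ir(py)₆]³⁺: Pyridine is neutral; balancing the +3 overall charge requires Ir(III). Iridium is a group-9 element; Ir(III) is therefore d⁶. A 5d ion has a large Δₒ and is invariably low-spin. The d⁶ configuration leaves the e_g set evenly filled (or empty) — no strong Jahn–Teller driving force.
[Cr(NCS)₆]⁴−: Each isothiocyanate is −1; balancing the −4 overall charge requires Cr(II). Chromium is a group-6 element; Cr(II) is therefore d⁴. Isothiocyanate is a weak-field ligand for a first-row metal, so the complex is high-spin. The t₂g³e_g¹ (high-spin) configuration has an unevenly filled e_g set; the Jahn–Teller theorem predicts a tetragonal distortion (typically axial elongation) to lift the degeneracy.

[Cr(NCS)₆]⁴−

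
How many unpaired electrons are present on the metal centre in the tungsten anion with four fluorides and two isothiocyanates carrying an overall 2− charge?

Summing ligand charges against the −2 overall charge gives an oxidation state of +4 for tungsten.
W sits in group 6, so the d-electron count is 6 − 4 = 2.
In an octahedral field the d² configuration is t₂g²e_g⁰ (only one arrangement possible), giving 2 unpaired electrons.

2 unpaired electrons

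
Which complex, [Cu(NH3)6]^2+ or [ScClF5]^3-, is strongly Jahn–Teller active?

[Cu(NH3)6]^2+

[Cu(NH3)6]^2+: Ligand charges: ammonia is neutral. With an overall charge of +2 the copper centre must be in the +2 oxidation state. Group 11 minus oxidation state 2 gives a d⁹ configuration. The t₂g⁶e_g³ configuration has an unevenly filled e_g set; the Jahn–Teller theorem predicts a tetragonal distortion (typically axial elongation) to lift the degeneracy.
[ScClF5]^3-: Summing ligand charges against the −3 overall charge gives an oxidation state of +3 for scandium. Group 3 minus oxidation state 3 gives a d⁰ configuration. The d⁰ configuration leaves the e_g set evenly filled (or empty) — no strong Jahn–Teller driving force.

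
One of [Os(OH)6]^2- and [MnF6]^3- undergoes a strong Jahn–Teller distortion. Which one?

[MnF6]^3-

[Os(OH)6]^2-: Each hydroxide is −1; balancing the −2 overall charge requires Os(IV). Osmium is a group-8 element; Os(IV) is therefore d⁴. A 5d ion has a large Δₒ and is invariably low-spin. The d⁴ configuration leaves the e_g set evenly filled (or empty) — no strong Jahn–Teller driving force.
[MnF6]^3-: Summing ligand charges against the −3 overall charge gives an oxidation state of +3 for manganese. Group 7 minus oxidation state 3 gives a d⁴ configuration. Fluoride is a weak-field ligand for a first-row metal, so the complex is high-spin. The t₂g³e_g¹ (high-spin) configuration has an unevenly filled e_g set; the Jahn–Teller theorem predicts a tetragonal distortion (typically axial elongation) to lift the degeneracy.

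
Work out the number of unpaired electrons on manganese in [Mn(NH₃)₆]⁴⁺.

Summing ligand charges against the +4 overall charge gives an oxidation state of +4 for manganese.
Mn sits in group 7, so the d-electron count is 7 − 4 = 3.
In an octahedral field the d³ configuration is t₂g³e_g⁰ (only one arrangement possible), giving 3 unpaired electrons.

3 unpaired electrons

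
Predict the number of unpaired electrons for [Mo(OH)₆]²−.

2

Each hydroxide is −1; balancing the −2 overall charge requires Mo(IV).
Group 6 minus oxidation state 4 gives a d² configuration.
In an octahedral field the d² configuration is t₂g²e_g⁰ (only one arrangement possible), giving 2 unpaired electrons.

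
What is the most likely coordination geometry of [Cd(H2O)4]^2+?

Ligand charges: water is neutral. With an overall charge of +2 the cadmium centre must be in the +2 oxidation state.
Group 12 minus oxidation state 2 gives a d¹⁰ configuration.
Coordination number: 4.
A d¹⁰ ion has no crystal-field stabilisation preference between square planar and tetrahedral, so four ligands adopt the sterically favoured tetrahedral geometry.

tetrahedral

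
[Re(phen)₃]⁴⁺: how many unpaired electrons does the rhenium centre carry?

3

Summing ligand charges against the +4 overall charge gives an oxidation state of +4 for rhenium.
Rhenium is a group-7 element; Re(IV) is therefore d³.
Counting donor atoms: 3×1,10-phenanthroline (bidentate) → 6 donors. Coordination number = 6.
In an octahedral field the d³ configuration is t₂g³e_g⁰ (only one arrangement possible), giving 3 unpaired electrons.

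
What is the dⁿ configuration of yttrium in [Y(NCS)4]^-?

Each isothiocyanate is −1; balancing the −1 overall charge requires Y(III).
Group 3 minus oxidation state 3 gives a d⁰ configuration.

d⁰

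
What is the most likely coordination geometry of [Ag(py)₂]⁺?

Pyridine is neutral; balancing the +1 overall charge requires Ag(I).
Ag sits in group 11, so the d-electron count is 11 − 1 = 10.
Coordination number: 2.
A d¹⁰ ion with only two ligands adopts a linear arrangement (sp hybridisation; no CFSE preference).

linear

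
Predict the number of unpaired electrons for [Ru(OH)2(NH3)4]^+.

1

Each hydroxide is −1; ammonia is neutral; balancing the +1 overall charge requires Ru(III).
Group 8 minus oxidation state 3 gives a d⁵ configuration.
The spin state decides the count: a 4d ion has a large Δₒ and is invariably low-spin.
An octahedral low-spin d⁵ ion is t₂g⁵e_g⁰, giving 1 unpaired electron.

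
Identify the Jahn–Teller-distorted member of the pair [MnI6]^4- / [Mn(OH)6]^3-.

[Mn(OH)6]^3-

[MnI6]^4-: Summing ligand charges against the −4 overall charge gives an oxidation state of +2 for manganese. Manganese is a group-7 element; Mn(II) is therefore d⁵. Iodide is a weak-field ligand for a first-row metal, so the complex is high-spin. The d⁵ configuration leaves the e_g set evenly filled (or empty) — no strong Jahn–Teller driving force.
[Mn(OH)6]^3-: Each hydroxide is −1; balancing the −3 overall charge requires Mn(III). Mn sits in group 7, so the d-electron count is 7 − 3 = 4. Hydroxide is a weak-field ligand for a first-row metal, so the complex is high-spin. The t₂g³e_g¹ (high-spin) configuration has an unevenly filled e_g set; the Jahn–Teller theorem predicts a tetragonal distortion (typically axial elongation) to lift the degeneracy.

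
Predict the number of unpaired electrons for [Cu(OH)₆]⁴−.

1 unpaired electron

Each hydroxide is −1; balancing the −4 overall charge requires Cu(II).
Cu sits in group 11, so the d-electron count is 11 − 2 = 9.
In an octahedral field the d⁹ configuration is t₂g⁶e_g³ (only one arrangement possible), giving 1 unpaired electron.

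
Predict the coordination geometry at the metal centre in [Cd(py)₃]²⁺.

trigonal planar

Ligand charges: pyridine is neutral. With an overall charge of +2 the cadmium centre must be in the +2 oxidation state.
Cadmium is a group-12 element; Cd(II) is therefore d¹⁰.
With 3 monodentate ligands the coordination number is 3.
Three ligands around a d¹⁰ centre minimise repulsion in a trigonal-planar arrangement.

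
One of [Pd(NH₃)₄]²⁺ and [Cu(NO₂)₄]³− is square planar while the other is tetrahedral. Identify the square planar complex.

For [Pd(NH₃)₄]²⁺: Ligand charges: ammonia is neutral. With an overall charge of +2 the palladium centre must be in the +2 oxidation state. Group 10 minus oxidation state 2 gives a d⁸ configuration. A 4d d⁸ ion has a large crystal-field splitting; square planar leaves the high-energy d_{x²−y²} orbital empty and maximises CFSE. → square planar.
For [Cu(NO₂)₄]³−: Summing ligand charges against the −3 overall charge gives an oxidation state of +1 for copper. Copper is a group-11 element; Cu(I) is therefore d¹⁰. A d¹⁰ ion has no crystal-field stabilisation preference between square planar and tetrahedral, so four ligands adopt the sterically favoured tetrahedral geometry. → tetrahedral.

[Pd(NH₃)₄]²⁺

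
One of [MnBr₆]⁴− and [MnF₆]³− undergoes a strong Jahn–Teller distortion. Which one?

[MnF₆]³−

[MnBr₆]⁴−: Ligand charges: each bromide is −1. With an overall charge of −4 the manganese centre must be in the +2 oxidation state. Manganese is a group-7 element; Mn(II) is therefore d⁵. Bromide is a weak-field ligand for a first-row metal, so the complex is high-spin. The d⁵ configuration leaves the e_g set evenly filled (or empty) — no strong Jahn–Teller driving force.
[MnF₆]³−: Ligand charges: each fluoride is −1. With an overall charge of −3 the manganese centre must be in the +3 oxidation state. Manganese is a group-7 element; Mn(III) is therefore d⁴. Fluoride is a weak-field ligand for a first-row metal, so the complex is high-spin. The t₂g³e_g¹ (high-spin) configuration has an unevenly filled e_g set; the Jahn–Teller theorem predicts a tetragonal distortion (typically axial elongation) to lift the degeneracy.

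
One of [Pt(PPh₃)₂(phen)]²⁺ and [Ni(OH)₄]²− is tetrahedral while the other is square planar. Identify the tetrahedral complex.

[Ni(OH)₄]²−

For [Pt(PPh₃)₂(phen)]²⁺: Summing ligand charges against the +2 overall charge gives an oxidation state of +2 for platinum. Pt sits in group 10, so the d-electron count is 10 − 2 = 8. A 5d d⁸ ion has a large crystal-field splitting; square planar leaves the high-energy d_{x²−y²} orbital empty and maximises CFSE. → square planar.
For [Ni(OH)₄]²−: Summing ligand charges against the −2 overall charge gives an oxidation state of +2 for nickel. Group 10 minus oxidation state 2 gives a d⁸ configuration. Hydroxide is a weak-field ligand. With weak-field ligands the CFSE gain from square planar is small, so a 3d d⁸ ion takes the sterically preferred tetrahedral geometry. → tetrahedral.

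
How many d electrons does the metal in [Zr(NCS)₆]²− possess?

Summing ligand charges against the −2 overall charge gives an oxidation state of +4 for zirconium.
Group 4 minus oxidation state 4 gives a d⁰ configuration.

d0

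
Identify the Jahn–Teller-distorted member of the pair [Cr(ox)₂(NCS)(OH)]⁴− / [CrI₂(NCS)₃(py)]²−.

[Cr(ox)₂(NCS)(OH)]⁴−: Each oxalate is −2; each isothiocyanate is −1; each hydroxide is −1; balancing the −4 overall charge requires Cr(II). Chromium is a group-6 element; Cr(II) is therefore d⁴. Hydroxide, isothiocyanate, and oxalate are weak-field ligands for a first-row metal, so the complex is high-spin. The t₂g³e_g¹ (high-spin) configuration has an unevenly filled e_g set; the Jahn–Teller theorem predicts a tetragonal distortion (typically axial elongation) to lift the degeneracy.
[CrI₂(NCS)₃(py)]²−: Ligand charges: each iodide is −1; each isothiocyanate is −1; pyridine is neutral. With an overall charge of −2 the chromium centre must be in the +3 oxidation state. Cr sits in group 6, so the d-electron count is 6 − 3 = 3. The d³ configuration leaves the e_g set evenly filled (or empty) — no strong Jahn–Teller driving force.

[Cr(ox)₂(NCS)(OH)]⁴−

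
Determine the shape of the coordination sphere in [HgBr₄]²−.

Summing ligand charges against the −2 overall charge gives an oxidation state of +2 for mercury.
Group 12 minus oxidation state 2 gives a d¹⁰ configuration.
With 4 monodentate ligands the coordination number is 4.
A d¹⁰ ion has no crystal-field stabilisation preference between square planar and tetrahedral, so four ligands adopt the sterically favoured tetrahedral geometry.

tetrahedral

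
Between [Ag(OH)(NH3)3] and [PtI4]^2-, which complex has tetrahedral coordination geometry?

For [Ag(OH)(NH3)3]: Ligand charges: each hydroxide is −1; ammonia is neutral. With an overall charge of 0 the silver centre must be in the +1 oxidation state. Silver is a group-11 element; Ag(I) is therefore d¹⁰. A d¹⁰ ion has no crystal-field stabilisation preference between square planar and tetrahedral, so four ligands adopt the sterically favoured tetrahedral geometry. → tetrahedral.
For [PtI4]^2-: Each iodide is −1; balancing the −2 overall charge requires Pt(II). Group 10 minus oxidation state 2 gives a d⁸ configuration. A 5d d⁸ ion has a large crystal-field splitting; square planar leaves the high-energy d_{x²−y²} orbital empty and maximises CFSE. → square planar.

[Ag(OH)(NH3)3]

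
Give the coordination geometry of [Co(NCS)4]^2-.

tetrahedral

Each isothiocyanate is −1; balancing the −2 overall charge requires Co(II).
Cobalt is a group-9 element; Co(II) is therefore d⁷.
Coordination number: 4.
Isothiocyanate is a weak-field ligand.
For a high-spin 3d d⁷ ion with weak-field ligands the small Δₜ gives little square-planar CFSE advantage, so four ligands adopt the sterically favoured tetrahedral geometry.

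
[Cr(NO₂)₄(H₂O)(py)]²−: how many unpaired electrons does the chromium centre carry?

2

Each nitro (N-bound nitrite) is −1; water is neutral; pyridine is neutral; balancing the −2 overall charge requires Cr(II).
Cr sits in group 6, so the d-electron count is 6 − 2 = 4.
The spin state decides the count: Nitro (N-bound nitrite) is a strong-field ligand (high in the spectrochemical series) for a first-row metal, so the complex is low-spin.
An octahedral low-spin d⁴ ion is t₂g⁴e_g⁰, giving 2 unpaired electrons.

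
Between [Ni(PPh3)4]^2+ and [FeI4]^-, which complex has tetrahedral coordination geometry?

For [Ni(PPh3)4]^2+: Summing ligand charges against the +2 overall charge gives an oxidation state of +2 for nickel. Ni sits in group 10, so the d-electron count is 10 − 2 = 8. Triphenylphosphine is a strong-field ligand (high in the spectrochemical series). A 3d d⁸ ion with strong-field ligands gains enough CFSE to favour square planar over tetrahedral. → square planar.
For [FeI4]^-: Summing ligand charges against the −1 overall charge gives an oxidation state of +3 for iron. Group 8 minus oxidation state 3 gives a d⁵ configuration. A high-spin d⁵ ion has zero CFSE in either geometry, so four ligands adopt the sterically favoured tetrahedral geometry. → tetrahedral.

[FeI4]^-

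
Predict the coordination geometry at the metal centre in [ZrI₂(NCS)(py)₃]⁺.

Ligand charges: each iodide is −1; each isothiocyanate is −1; pyridine is neutral. With an overall charge of +1 the zirconium centre must be in the +4 oxidation state.
Group 4 minus oxidation state 4 gives a d⁰ configuration.
With 6 monodentate ligands the coordination number is 6.
Six donors around a single metal centre give an octahedral coordination sphere.

octahedral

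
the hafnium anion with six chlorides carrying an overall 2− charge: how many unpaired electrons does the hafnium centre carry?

0 unpaired electrons

Ligand charges: each chloride is −1. With an overall charge of −2 the hafnium centre must be in the +4 oxidation state.
Hf sits in group 4, so the d-electron count is 4 − 4 = 0.
In an octahedral field the d⁰ configuration is t₂g⁰e_g⁰, giving 0 unpaired electrons.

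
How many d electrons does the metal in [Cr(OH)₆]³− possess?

d³

Ligand charges: each hydroxide is −1. With an overall charge of −3 the chromium centre must be in the +3 oxidation state.
Chromium is a group-6 element; Cr(III) is therefore d³.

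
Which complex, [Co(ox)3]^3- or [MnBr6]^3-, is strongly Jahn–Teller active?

[MnBr6]^3-

[Co(ox)3]^3-: Each oxalate is −2; balancing the −3 overall charge requires Co(III). Group 9 minus oxidation state 3 gives a d⁶ configuration. Co(III) has an exceptionally large octahedral splitting and is low-spin with essentially every ligand except fluoride. The d⁶ configuration leaves the e_g set evenly filled (or empty) — no strong Jahn–Teller driving force.
[MnBr6]^3-: Each bromide is −1; balancing the −3 overall charge requires Mn(III). Group 7 minus oxidation state 3 gives a d⁴ configuration. Bromide is a weak-field ligand for a first-row metal, so the complex is high-spin. The t₂g³e_g¹ (high-spin) configuration has an unevenly filled e_g set; the Jahn–Teller theorem predicts a tetragonal distortion (typically axial elongation) to lift the degeneracy.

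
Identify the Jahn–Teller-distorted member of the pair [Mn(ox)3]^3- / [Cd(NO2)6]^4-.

[Mn(ox)3]^3-: Each oxalate is −2; balancing the −3 overall charge requires Mn(III). Group 7 minus oxidation state 3 gives a d⁴ configuration. Oxalate is a weak-field ligand for a first-row metal, so the complex is high-spin. The t₂g³e_g¹ (high-spin) configuration has an unevenly filled e_g set; the Jahn–Teller theorem predicts a tetragonal distortion (typically axial elongation) to lift the degeneracy.
[Cd(NO2)6]^4-: Each nitro (N-bound nitrite) is −1; balancing the −4 overall charge requires Cd(II). Group 12 minus oxidation state 2 gives a d¹⁰ configuration. The d¹⁰ configuration leaves the e_g set evenly filled (or empty) — no strong Jahn–Teller driving force.

[Mn(ox)3]^3-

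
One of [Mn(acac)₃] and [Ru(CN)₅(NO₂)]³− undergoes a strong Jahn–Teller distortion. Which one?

[Mn(acac)₃]: Summing ligand charges against the 0 overall charge gives an oxidation state of +3 for manganese. Mn sits in group 7, so the d-electron count is 7 − 3 = 4. Acetylacetonate is a weak-field ligand for a first-row metal, so the complex is high-spin. The t₂g³e_g¹ (high-spin) configuration has an unevenly filled e_g set; the Jahn–Teller theorem predicts a tetragonal distortion (typically axial elongation) to lift the degeneracy.
[Ru(CN)₅(NO₂)]³−: Ligand charges: each cyanide is −1; each nitro (N-bound nitrite) is −1. With an overall charge of −3 the ruthenium centre must be in the +3 oxidation state. Ruthenium is a group-8 element; Ru(III) is therefore d⁵. A 4d ion has a large Δₒ and is invariably low-spin. The d⁵ configuration leaves the e_g set evenly filled (or empty) — no strong Jahn–Teller driving force.

[Mn(acac)₃]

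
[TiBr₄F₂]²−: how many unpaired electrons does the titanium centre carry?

Summing ligand charges against the −2 overall charge gives an oxidation state of +4 for titanium.
Group 4 minus oxidation state 4 gives a d⁰ configuration.
In an octahedral field the d⁰ configuration is t₂g⁰e_g⁰, giving 0 unpaired electrons.

0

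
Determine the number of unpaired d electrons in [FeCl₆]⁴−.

Summing ligand charges against the −4 overall charge gives an oxidation state of +2 for iron.
Fe sits in group 8, so the d-electron count is 8 − 2 = 6.
The spin state decides the count: Chloride is a weak-field ligand for a first-row metal, so the complex is high-spin.
An octahedral high-spin d⁶ ion is t₂g⁴e_g², giving 4 unpaired electrons.

4 unpaired electrons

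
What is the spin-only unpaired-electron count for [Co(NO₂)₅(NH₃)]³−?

Each nitro (N-bound nitrite) is −1; ammonia is neutral; balancing the −3 overall charge requires Co(II).
Group 9 minus oxidation state 2 gives a d⁷ configuration.
The spin state decides the count: Nitro (N-bound nitrite) is a strong-field ligand (high in the spectrochemical series) for a first-row metal, so the complex is low-spin.
An octahedral low-spin d⁷ ion is t₂g⁶e_g¹, giving 1 unpaired electron.

1 unpaired electron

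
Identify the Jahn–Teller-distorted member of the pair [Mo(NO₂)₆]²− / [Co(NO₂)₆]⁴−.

[Co(NO₂)₆]⁴−

[Mo(NO₂)₆]²−: Each nitro (N-bound nitrite) is −1; balancing the −2 overall charge requires Mo(IV). Group 6 minus oxidation state 4 gives a d² configuration. The d² configuration leaves the e_g set evenly filled (or empty) — no strong Jahn–Teller driving force.
[Co(NO₂)₆]⁴−: Summing ligand charges against the −4 overall charge gives an oxidation state of +2 for cobalt. Group 9 minus oxidation state 2 gives a d⁷ configuration. Nitro (N-bound nitrite) is a strong-field ligand (high in the spectrochemical series) for a first-row metal, so the complex is low-spin. The t₂g⁶e_g¹ (low-spin) configuration has an unevenly filled e_g set; the Jahn–Teller theorem predicts a tetragonal distortion (typically axial elongation) to lift the degeneracy.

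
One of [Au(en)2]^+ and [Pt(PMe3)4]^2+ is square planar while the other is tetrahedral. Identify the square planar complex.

[Pt(PMe3)4]^2+

For [Au(en)2]^+: Ligand charges: ethylenediamine is neutral. With an overall charge of +1 the gold centre must be in the +1 oxidation state. Gold is a group-11 element; Au(I) is therefore d¹⁰. A d¹⁰ ion has no crystal-field stabilisation preference between square planar and tetrahedral, so four ligands adopt the sterically favoured tetrahedral geometry. → tetrahedral.
For [Pt(PMe3)4]^2+: Ligand charges: trimethylphosphine is neutral. With an overall charge of +2 the platinum centre must be in the +2 oxidation state. Platinum is a group-10 element; Pt(II) is therefore d⁸. A 5d d⁸ ion has a large crystal-field splitting; square planar leaves the high-energy d_{x²−y²} orbital empty and maximises CFSE. → square planar.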